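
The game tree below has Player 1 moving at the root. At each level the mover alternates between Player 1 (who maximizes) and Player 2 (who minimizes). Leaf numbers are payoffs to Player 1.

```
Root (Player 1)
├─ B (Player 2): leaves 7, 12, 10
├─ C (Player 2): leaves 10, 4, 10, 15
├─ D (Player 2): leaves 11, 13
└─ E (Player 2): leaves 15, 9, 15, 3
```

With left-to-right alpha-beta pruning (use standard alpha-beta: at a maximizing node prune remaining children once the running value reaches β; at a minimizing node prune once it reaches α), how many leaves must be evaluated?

B [α=-∞,β=+∞]: v=7
C [α=7,β=+∞]: v=4 after child 2 ≤ α → α-cutoff, skip 2
D [α=7,β=+∞]: v=11
E [α=11,β=+∞]: v=9 after child 2 ≤ α → α-cutoff, skip 2
Root [α=-∞,β=+∞]: v=11
Leaves evaluated: 9 of 13.

9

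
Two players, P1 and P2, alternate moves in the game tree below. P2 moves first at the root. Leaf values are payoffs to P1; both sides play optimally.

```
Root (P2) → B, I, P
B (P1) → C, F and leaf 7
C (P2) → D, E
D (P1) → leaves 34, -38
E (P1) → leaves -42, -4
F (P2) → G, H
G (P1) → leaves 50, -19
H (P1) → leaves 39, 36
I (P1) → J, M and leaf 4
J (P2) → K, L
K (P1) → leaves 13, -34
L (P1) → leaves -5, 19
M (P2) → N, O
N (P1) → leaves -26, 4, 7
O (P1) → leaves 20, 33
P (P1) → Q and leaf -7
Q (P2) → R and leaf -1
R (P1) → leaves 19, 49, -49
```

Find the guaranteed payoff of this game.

-1

D (P1): max(34, -38) = 34
E (P1): max(-42, -4) = -4
C (P2): min(34, -4) = -4
G (P1): max(50, -19) = 50
H (P1): max(39, 36) = 39
F (P2): min(50, 39) = 39
B (P1): max(-4, 39, 7) = 39
K (P1): max(13, -34) = 13
L (P1): max(-5, 19) = 19
J (P2): min(13, 19) = 13
N (P1): max(-26, 4, 7) = 7
O (P1): max(20, 33) = 33
M (P2): min(7, 33) = 7
I (P1): max(13, 7, 4) = 13
R (P1): max(19, 49, -49) = 49
Q (P2): min(49, -1) = -1
P (P1): max(-1, -7) = -1
Root (P2): min(39, 13, -1) = -1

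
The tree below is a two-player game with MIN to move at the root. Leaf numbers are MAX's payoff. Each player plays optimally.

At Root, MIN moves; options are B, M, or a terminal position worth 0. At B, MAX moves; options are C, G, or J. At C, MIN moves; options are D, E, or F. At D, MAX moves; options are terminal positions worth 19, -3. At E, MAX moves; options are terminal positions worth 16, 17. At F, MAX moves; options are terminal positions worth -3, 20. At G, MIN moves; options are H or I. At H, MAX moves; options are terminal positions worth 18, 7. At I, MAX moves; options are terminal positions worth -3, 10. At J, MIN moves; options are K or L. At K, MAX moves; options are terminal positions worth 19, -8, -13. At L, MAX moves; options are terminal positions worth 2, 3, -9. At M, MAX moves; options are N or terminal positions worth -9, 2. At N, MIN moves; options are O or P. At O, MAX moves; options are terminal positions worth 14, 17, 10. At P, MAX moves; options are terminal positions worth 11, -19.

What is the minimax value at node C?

D: max(19, -3) = 19
E: max(16, 17) = 17
F: max(-3, 20) = 20
C: min(19, 17, 20) = 17

17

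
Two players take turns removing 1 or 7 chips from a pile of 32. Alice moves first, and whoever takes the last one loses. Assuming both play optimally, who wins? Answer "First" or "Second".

Positions where the player to move wins (W) vs loses (L):
i:   0  1  2  3  4  5  6  7  8  9 10 11 12 13 14 15 16 17 18 19 20 21 22 23 24 25 26 27 28 29 30 31 32
     W  L  W  L  W  L  W  L  W  L  W  L  W  L  W  L  W  L  W  L  W  L  W  L  W  L  W  L  W  L  W  L  W
Position 32 is W, so the first player wins.

First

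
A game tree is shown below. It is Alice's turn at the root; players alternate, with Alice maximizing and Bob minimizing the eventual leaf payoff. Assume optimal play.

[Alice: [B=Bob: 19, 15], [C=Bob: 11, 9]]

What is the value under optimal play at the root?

B (Bob): min(19, 15) = 15
C (Bob): min(11, 9) = 9
Root (Alice): max(15, 9) = 15

15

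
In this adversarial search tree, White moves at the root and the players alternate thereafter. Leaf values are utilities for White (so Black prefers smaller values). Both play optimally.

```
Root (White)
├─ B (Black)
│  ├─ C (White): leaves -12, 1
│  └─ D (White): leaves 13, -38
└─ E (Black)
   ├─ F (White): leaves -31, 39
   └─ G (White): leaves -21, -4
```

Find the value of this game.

1

C (White): max(-12, 1) = 1
D (White): max(13, -38) = 13
B (Black): min(1, 13) = 1
F (White): max(-31, 39) = 39
G (White): max(-21, -4) = -4
E (Black): min(39, -4) = -4
Root (White): max(1, -4) = 1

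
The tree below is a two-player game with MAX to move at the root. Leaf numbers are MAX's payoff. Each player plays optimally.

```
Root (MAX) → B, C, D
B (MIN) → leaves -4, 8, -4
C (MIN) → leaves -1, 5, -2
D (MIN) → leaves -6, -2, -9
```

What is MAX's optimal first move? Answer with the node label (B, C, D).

B (MIN): min(-4, 8, -4) = -4
C (MIN): min(-1, 5, -2) = -2
D (MIN): min(-6, -2, -9) = -9
Root (MAX): max(-4, -2, -9) = -2
MAX picks the child with the highest value: C (value -2).

C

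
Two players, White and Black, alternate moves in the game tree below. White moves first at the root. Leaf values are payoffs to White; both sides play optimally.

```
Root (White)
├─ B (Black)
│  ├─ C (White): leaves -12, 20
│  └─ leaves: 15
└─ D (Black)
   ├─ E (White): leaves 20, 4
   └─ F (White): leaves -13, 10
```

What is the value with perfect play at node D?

10

E: max(20, 4) = 20
F: max(-13, 10) = 10
D: min(20, 10) = 10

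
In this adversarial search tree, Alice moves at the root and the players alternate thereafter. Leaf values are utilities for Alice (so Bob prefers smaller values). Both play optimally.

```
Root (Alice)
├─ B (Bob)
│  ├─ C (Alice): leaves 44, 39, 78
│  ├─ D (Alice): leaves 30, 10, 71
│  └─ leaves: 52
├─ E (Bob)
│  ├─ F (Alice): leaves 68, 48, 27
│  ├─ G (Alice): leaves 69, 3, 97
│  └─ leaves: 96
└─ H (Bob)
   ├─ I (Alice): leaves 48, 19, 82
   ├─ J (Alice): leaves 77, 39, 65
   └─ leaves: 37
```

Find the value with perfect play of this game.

68

C (Alice): max(44, 39, 78) = 78
D (Alice): max(30, 10, 71) = 71
B (Bob): min(78, 71, 52) = 52
F (Alice): max(68, 48, 27) = 68
G (Alice): max(69, 3, 97) = 97
E (Bob): min(68, 97, 96) = 68
I (Alice): max(48, 19, 82) = 82
J (Alice): max(77, 39, 65) = 77
H (Bob): min(82, 77, 37) = 37
Root (Alice): max(52, 68, 37) = 68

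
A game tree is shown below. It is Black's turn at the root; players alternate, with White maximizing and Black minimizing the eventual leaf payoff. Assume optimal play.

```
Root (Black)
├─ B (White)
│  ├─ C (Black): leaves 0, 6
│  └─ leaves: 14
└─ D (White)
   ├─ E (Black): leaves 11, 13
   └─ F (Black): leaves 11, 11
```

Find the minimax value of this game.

C (Black): min(0, 6) = 0
B (White): max(0, 14) = 14
E (Black): min(11, 13) = 11
F (Black): min(11, 11) = 11
D (White): max(11, 11) = 11
Root (Black): min(14, 11) = 11

11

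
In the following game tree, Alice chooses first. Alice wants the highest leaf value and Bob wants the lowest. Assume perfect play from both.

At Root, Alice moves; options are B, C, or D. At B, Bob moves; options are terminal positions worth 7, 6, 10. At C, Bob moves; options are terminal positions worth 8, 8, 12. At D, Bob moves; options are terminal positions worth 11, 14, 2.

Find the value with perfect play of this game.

8

B (Bob): min(7, 6, 10) = 6
C (Bob): min(8, 8, 12) = 8
D (Bob): min(11, 14, 2) = 2
Root (Alice): max(6, 8, 2) = 8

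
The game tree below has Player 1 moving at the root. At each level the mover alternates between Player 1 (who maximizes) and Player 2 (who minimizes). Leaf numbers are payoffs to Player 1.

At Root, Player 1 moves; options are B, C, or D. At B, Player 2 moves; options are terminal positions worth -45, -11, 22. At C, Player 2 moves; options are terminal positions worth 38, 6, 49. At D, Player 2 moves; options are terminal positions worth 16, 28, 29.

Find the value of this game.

B (Player 2): min(-45, -11, 22) = -45
C (Player 2): min(38, 6, 49) = 6
D (Player 2): min(16, 28, 29) = 16
Root (Player 1): max(-45, 6, 16) = 16

16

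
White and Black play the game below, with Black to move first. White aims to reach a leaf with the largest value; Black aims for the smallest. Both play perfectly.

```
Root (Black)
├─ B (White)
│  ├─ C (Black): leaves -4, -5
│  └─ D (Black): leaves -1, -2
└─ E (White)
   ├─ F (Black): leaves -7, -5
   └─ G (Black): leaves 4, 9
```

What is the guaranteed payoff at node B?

-2

C: min(-4, -5) = -5
D: min(-1, -2) = -2
B: max(-5, -2) = -2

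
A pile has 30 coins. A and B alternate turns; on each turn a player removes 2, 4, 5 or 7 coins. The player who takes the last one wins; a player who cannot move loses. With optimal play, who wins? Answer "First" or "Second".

First

W/L table (W = player to move can force a win):
i:   0  1  2  3  4  5  6  7  8  9 10 11 12 13 14 15 16 17 18 19 20 21 22 23 24 25 26 27 28 29 30
     L  L  W  W  W  W  W  W  W  L  L  W  W  W  W  W  W  W  L  L  W  W  W  W  W  W  W  L  L  W  W
Position 30 is W, so the first player wins.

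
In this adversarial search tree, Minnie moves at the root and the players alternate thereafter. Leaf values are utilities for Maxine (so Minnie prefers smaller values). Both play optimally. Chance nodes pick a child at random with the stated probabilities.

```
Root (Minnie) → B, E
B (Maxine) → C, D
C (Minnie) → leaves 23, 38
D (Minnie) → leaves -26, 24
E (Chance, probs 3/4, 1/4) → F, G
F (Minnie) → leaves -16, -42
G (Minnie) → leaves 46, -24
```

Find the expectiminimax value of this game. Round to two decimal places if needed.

-37.5

C (Minnie): min(23, 38) = 23
D (Minnie): min(-26, 24) = -26
B (Maxine): max(23, -26) = 23
F (Minnie): min(-16, -42) = -42
G (Minnie): min(46, -24) = -24
E (Chance): 3/4·-42 + 1/4·-24 = -37.5
Root (Minnie): min(23, -37.5) = -37.5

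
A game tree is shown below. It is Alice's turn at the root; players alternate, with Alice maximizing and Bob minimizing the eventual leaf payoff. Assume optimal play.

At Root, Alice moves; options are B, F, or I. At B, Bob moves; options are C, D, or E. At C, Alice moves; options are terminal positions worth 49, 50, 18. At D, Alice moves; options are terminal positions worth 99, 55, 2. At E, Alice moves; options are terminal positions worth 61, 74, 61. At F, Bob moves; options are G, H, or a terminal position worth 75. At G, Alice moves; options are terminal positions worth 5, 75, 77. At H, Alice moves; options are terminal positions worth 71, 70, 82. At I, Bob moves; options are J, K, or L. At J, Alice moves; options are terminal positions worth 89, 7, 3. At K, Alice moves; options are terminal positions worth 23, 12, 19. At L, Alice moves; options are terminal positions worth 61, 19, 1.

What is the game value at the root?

75

C (Alice): max(49, 50, 18) = 50
D (Alice): max(99, 55, 2) = 99
E (Alice): max(61, 74, 61) = 74
B (Bob): min(50, 99, 74) = 50
G (Alice): max(5, 75, 77) = 77
H (Alice): max(71, 70, 82) = 82
F (Bob): min(77, 82, 75) = 75
J (Alice): max(89, 7, 3) = 89
K (Alice): max(23, 12, 19) = 23
L (Alice): max(61, 19, 1) = 61
I (Bob): min(89, 23, 61) = 23
Root (Alice): max(50, 75, 23) = 75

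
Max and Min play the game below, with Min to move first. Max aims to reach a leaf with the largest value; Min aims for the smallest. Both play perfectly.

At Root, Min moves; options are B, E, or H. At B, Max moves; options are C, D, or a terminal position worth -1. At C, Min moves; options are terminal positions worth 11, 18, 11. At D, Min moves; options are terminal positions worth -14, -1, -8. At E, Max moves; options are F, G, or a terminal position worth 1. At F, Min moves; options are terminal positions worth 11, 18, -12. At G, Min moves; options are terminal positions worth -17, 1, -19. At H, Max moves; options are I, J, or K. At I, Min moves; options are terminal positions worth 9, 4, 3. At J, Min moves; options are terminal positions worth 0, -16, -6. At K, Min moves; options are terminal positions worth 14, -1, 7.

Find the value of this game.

1

C (Min): min(11, 18, 11) = 11
D (Min): min(-14, -1, -8) = -14
B (Max): max(11, -14, -1) = 11
F (Min): min(11, 18, -12) = -12
G (Min): min(-17, 1, -19) = -19
E (Max): max(-12, -19, 1) = 1
I (Min): min(9, 4, 3) = 3
J (Min): min(0, -16, -6) = -16
K (Min): min(14, -1, 7) = -1
H (Max): max(3, -16, -1) = 3
Root (Min): min(11, 1, 3) = 1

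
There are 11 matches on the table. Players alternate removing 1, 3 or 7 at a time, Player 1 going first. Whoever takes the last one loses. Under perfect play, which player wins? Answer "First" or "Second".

Mark each pile size as W (mover wins) or L (mover loses):
i:   0  1  2  3  4  5  6  7  8  9 10 11
     W  L  W  L  W  L  W  L  W  L  W  L
Position 11 is L, so the second player wins.

Second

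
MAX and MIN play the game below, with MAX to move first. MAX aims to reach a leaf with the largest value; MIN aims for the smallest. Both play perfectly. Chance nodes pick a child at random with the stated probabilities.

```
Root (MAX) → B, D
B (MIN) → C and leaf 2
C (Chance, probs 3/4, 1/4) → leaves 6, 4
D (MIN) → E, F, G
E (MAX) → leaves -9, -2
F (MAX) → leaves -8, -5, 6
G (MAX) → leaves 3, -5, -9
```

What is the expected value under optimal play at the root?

C (Chance): 3/4·6 + 1/4·4 = 5.5
B (MIN): min(5.5, 2) = 2
E (MAX): max(-9, -2) = -2
F (MAX): max(-8, -5, 6) = 6
G (MAX): max(3, -5, -9) = 3
D (MIN): min(-2, 6, 3) = -2
Root (MAX): max(2, -2) = 2

2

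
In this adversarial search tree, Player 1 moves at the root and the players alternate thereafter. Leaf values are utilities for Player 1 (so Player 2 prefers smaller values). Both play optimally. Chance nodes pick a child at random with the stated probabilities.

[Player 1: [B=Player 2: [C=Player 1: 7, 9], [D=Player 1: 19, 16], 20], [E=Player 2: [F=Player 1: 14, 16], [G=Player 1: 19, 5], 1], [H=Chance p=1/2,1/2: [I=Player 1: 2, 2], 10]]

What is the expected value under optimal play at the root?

C (Player 1): max(7, 9) = 9
D (Player 1): max(19, 16) = 19
B (Player 2): min(9, 19, 20) = 9
F (Player 1): max(14, 16) = 16
G (Player 1): max(19, 5) = 19
E (Player 2): min(16, 19, 1) = 1
I (Player 1): max(2, 2) = 2
H (Chance): 1/2·2 + 1/2·10 = 6
Root (Player 1): max(9, 1, 6) = 9

9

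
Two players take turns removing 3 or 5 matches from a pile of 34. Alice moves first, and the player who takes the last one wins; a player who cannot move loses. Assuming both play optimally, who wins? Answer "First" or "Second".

Second

Mark each pile size as W (mover wins) or L (mover loses):
i:   0  1  2  3  4  5  6  7  8  9 10 11 12 13 14 15 16 17 18 19 20 21 22 23 24 25 26 27 28 29 30 31 32 33 34
     L  L  L  W  W  W  W  W  L  L  L  W  W  W  W  W  L  L  L  W  W  W  W  W  L  L  L  W  W  W  W  W  L  L  L
Position 34 is L, so the second player wins.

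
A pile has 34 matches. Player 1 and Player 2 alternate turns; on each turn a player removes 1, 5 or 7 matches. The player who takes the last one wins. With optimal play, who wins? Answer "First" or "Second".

Compute winning (W) and losing (L) positions by backward induction:
i:   0  1  2  3  4  5  6  7  8  9 10 11 12 13 14 15 16 17 18 19 20 21 22 23 24 25 26 27 28 29 30 31 32 33 34
     L  W  L  W  L  W  L  W  L  W  L  W  L  W  L  W  L  W  L  W  L  W  L  W  L  W  L  W  L  W  L  W  L  W  L
Position 34 is L, so the second player wins.

Second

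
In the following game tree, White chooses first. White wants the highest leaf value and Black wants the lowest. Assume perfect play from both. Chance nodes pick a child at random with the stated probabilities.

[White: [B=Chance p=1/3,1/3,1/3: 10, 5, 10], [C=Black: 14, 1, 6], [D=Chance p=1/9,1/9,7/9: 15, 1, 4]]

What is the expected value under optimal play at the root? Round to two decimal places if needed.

B (Chance): 1/3·10 + 1/3·5 + 1/3·10 = 8.33
C (Black): min(14, 1, 6) = 1
D (Chance): 1/9·15 + 1/9·1 + 7/9·4 = 4.89
Root (White): max(8.33, 1, 4.89) = 8.33

8.33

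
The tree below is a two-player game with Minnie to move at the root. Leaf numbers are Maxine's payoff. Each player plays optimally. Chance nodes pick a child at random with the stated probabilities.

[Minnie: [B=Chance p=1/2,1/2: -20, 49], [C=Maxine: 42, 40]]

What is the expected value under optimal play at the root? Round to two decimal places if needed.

B (Chance): 1/2·-20 + 1/2·49 = 14.5
C (Maxine): max(42, 40) = 42
Root (Minnie): min(14.5, 42) = 14.5

14.5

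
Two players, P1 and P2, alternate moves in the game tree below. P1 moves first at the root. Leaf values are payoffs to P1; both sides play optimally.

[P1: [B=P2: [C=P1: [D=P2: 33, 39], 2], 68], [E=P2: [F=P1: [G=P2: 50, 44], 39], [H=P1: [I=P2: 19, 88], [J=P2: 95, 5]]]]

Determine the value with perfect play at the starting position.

D (P2): min(33, 39) = 33
C (P1): max(33, 2) = 33
B (P2): min(33, 68) = 33
G (P2): min(50, 44) = 44
F (P1): max(44, 39) = 44
I (P2): min(19, 88) = 19
J (P2): min(95, 5) = 5
H (P1): max(19, 5) = 19
E (P2): min(44, 19) = 19
Root (P1): max(33, 19) = 33

33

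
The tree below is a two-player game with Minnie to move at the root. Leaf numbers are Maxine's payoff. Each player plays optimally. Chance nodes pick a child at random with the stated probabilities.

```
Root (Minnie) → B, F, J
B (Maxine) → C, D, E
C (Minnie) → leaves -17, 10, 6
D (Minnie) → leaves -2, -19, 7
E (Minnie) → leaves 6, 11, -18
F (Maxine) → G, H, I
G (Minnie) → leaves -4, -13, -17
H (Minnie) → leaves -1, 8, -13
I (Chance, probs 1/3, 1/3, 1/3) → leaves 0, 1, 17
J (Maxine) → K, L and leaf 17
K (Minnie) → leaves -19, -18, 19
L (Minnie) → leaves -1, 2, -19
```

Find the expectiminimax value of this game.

-17

C (Minnie): min(-17, 10, 6) = -17
D (Minnie): min(-2, -19, 7) = -19
E (Minnie): min(6, 11, -18) = -18
B (Maxine): max(-17, -19, -18) = -17
G (Minnie): min(-4, -13, -17) = -17
H (Minnie): min(-1, 8, -13) = -13
I (Chance): 1/3·0 + 1/3·1 + 1/3·17 = 6
F (Maxine): max(-17, -13, 6) = 6
K (Minnie): min(-19, -18, 19) = -19
L (Minnie): min(-1, 2, -19) = -19
J (Maxine): max(-19, -19, 17) = 17
Root (Minnie): min(-17, 6, 17) = -17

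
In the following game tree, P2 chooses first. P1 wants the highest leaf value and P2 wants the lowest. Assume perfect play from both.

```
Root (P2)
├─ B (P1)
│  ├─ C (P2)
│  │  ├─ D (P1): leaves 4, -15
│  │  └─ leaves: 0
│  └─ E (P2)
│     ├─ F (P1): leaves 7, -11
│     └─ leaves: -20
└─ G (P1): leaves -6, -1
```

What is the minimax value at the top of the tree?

-1

D (P1): max(4, -15) = 4
C (P2): min(4, 0) = 0
F (P1): max(7, -11) = 7
E (P2): min(7, -20) = -20
B (P1): max(0, -20) = 0
G (P1): max(-6, -1) = -1
Root (P2): min(0, -1) = -1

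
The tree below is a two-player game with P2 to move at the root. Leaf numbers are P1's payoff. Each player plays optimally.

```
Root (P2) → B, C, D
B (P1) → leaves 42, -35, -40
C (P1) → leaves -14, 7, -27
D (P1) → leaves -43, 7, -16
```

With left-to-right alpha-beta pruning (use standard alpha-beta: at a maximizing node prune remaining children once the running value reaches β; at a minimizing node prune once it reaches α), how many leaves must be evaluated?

B [α=-∞,β=+∞]: v=42
C [α=-∞,β=42]: v=7
D [α=-∞,β=7]: v=7 after child 2 ≥ β → β-cutoff, skip 1
Root [α=-∞,β=+∞]: v=7
Leaves evaluated: 8 of 9.

8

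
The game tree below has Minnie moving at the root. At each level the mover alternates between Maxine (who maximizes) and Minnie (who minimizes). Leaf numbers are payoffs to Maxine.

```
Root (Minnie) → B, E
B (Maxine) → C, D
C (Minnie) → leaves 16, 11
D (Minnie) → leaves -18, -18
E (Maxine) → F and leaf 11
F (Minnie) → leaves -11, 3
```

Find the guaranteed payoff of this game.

11

C (Minnie): min(16, 11) = 11
D (Minnie): min(-18, -18) = -18
B (Maxine): max(11, -18) = 11
F (Minnie): min(-11, 3) = -11
E (Maxine): max(-11, 11) = 11
Root (Minnie): min(11, 11) = 11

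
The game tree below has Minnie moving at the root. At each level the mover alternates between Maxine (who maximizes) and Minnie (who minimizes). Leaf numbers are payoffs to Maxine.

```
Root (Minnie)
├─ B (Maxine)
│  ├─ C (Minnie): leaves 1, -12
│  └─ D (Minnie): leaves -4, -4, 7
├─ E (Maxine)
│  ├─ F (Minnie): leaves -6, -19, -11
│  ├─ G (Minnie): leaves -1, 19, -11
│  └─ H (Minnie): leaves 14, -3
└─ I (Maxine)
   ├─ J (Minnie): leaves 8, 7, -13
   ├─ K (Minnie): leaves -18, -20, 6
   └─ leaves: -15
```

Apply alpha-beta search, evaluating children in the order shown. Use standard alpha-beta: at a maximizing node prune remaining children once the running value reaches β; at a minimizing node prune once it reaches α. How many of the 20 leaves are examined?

18

C [α=-∞,β=+∞]: v=-12
D [α=-12,β=+∞]: v=-4
B [α=-∞,β=+∞]: v=-4
F [α=-∞,β=-4]: v=-19
G [α=-19,β=-4]: v=-11
H [α=-11,β=-4]: v=-3
E [α=-∞,β=-4]: v=-3
J [α=-∞,β=-4]: v=-13
K [α=-13,β=-4]: v=-18 after child 1 ≤ α → α-cutoff, skip 2
I [α=-∞,β=-4]: v=-13
Root [α=-∞,β=+∞]: v=-13
Leaves evaluated: 18 of 20.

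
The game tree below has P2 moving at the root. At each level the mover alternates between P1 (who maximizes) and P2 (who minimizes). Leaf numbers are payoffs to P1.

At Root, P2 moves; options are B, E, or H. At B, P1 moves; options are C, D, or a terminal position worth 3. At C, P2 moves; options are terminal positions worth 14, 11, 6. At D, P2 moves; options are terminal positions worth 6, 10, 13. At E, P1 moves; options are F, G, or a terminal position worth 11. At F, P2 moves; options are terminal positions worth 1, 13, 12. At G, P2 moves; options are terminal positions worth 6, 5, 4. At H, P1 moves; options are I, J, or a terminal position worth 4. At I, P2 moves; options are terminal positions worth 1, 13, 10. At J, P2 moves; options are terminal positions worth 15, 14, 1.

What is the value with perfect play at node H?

4

I: min(1, 13, 10) = 1
J: min(15, 14, 1) = 1
H: max(1, 1, 4) = 4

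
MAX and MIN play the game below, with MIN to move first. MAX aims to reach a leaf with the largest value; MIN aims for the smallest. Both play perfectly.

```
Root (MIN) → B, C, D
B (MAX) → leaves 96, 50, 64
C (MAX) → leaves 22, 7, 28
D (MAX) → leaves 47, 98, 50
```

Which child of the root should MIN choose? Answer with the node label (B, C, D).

B (MAX): max(96, 50, 64) = 96
C (MAX): max(22, 7, 28) = 28
D (MAX): max(47, 98, 50) = 98
Root (MIN): min(96, 28, 98) = 28
MIN picks the child with the lowest value: C (value 28).

C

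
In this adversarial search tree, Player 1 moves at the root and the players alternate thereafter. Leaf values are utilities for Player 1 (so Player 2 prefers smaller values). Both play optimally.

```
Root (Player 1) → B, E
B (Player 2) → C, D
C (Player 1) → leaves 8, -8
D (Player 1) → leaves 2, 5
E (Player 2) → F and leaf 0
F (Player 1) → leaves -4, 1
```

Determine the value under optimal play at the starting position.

5

C (Player 1): max(8, -8) = 8
D (Player 1): max(2, 5) = 5
B (Player 2): min(8, 5) = 5
F (Player 1): max(-4, 1) = 1
E (Player 2): min(1, 0) = 0
Root (Player 1): max(5, 0) = 5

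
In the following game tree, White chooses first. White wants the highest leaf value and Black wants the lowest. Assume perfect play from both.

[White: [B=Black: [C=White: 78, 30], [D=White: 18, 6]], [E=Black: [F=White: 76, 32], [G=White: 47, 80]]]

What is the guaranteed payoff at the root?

76

C (White): max(78, 30) = 78
D (White): max(18, 6) = 18
B (Black): min(78, 18) = 18
F (White): max(76, 32) = 76
G (White): max(47, 80) = 80
E (Black): min(76, 80) = 76
Root (White): max(18, 76) = 76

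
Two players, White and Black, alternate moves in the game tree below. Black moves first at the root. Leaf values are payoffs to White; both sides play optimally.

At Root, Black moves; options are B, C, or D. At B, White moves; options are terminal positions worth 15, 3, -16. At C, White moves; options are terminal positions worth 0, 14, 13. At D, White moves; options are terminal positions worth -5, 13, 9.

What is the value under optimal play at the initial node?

B (White): max(15, 3, -16) = 15
C (White): max(0, 14, 13) = 14
D (White): max(-5, 13, 9) = 13
Root (Black): min(15, 14, 13) = 13

13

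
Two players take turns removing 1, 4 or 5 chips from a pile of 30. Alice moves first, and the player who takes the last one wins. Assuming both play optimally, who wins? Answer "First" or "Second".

Positions where the player to move wins (W) vs loses (L):
i:   0  1  2  3  4  5  6  7  8  9 10 11 12 13 14 15 16 17 18 19 20 21 22 23 24 25 26 27 28 29 30
     L  W  L  W  W  W  W  W  L  W  L  W  W  W  W  W  L  W  L  W  W  W  W  W  L  W  L  W  W  W  W
Position 30 is W, so the first player wins.

First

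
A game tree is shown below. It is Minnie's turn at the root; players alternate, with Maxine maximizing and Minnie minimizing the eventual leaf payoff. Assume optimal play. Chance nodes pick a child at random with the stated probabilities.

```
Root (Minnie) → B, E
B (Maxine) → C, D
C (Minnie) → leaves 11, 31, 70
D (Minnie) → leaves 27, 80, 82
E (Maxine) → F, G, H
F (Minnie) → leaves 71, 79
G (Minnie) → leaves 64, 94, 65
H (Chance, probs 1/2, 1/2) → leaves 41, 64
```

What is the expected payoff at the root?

C (Minnie): min(11, 31, 70) = 11
D (Minnie): min(27, 80, 82) = 27
B (Maxine): max(11, 27) = 27
F (Minnie): min(71, 79) = 71
G (Minnie): min(64, 94, 65) = 64
H (Chance): 1/2·41 + 1/2·64 = 52.5
E (Maxine): max(71, 64, 52.5) = 71
Root (Minnie): min(27, 71) = 27

27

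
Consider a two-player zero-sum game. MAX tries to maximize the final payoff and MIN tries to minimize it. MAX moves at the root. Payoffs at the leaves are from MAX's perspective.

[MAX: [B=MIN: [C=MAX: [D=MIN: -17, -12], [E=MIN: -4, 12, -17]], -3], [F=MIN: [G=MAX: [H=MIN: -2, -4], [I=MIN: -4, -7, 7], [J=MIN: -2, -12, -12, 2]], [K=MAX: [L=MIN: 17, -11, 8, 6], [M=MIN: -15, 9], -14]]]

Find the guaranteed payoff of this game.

D (MIN): min(-17, -12) = -17
E (MIN): min(-4, 12, -17) = -17
C (MAX): max(-17, -17) = -17
B (MIN): min(-17, -3) = -17
H (MIN): min(-2, -4) = -4
I (MIN): min(-4, -7, 7) = -7
J (MIN): min(-2, -12, -12, 2) = -12
G (MAX): max(-4, -7, -12) = -4
L (MIN): min(17, -11, 8, 6) = -11
M (MIN): min(-15, 9) = -15
K (MAX): max(-11, -15, -14) = -11
F (MIN): min(-4, -11) = -11
Root (MAX): max(-17, -11) = -11

-11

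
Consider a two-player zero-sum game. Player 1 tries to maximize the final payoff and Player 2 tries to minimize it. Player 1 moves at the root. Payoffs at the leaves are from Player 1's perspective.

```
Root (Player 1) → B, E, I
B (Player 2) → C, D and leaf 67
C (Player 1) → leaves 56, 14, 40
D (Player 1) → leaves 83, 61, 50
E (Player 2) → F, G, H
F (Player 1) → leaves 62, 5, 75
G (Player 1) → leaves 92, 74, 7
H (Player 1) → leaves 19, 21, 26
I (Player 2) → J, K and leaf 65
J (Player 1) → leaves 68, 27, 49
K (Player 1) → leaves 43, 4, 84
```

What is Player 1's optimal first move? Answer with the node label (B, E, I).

C (Player 1): max(56, 14, 40) = 56
D (Player 1): max(83, 61, 50) = 83
B (Player 2): min(56, 83, 67) = 56
F (Player 1): max(62, 5, 75) = 75
G (Player 1): max(92, 74, 7) = 92
H (Player 1): max(19, 21, 26) = 26
E (Player 2): min(75, 92, 26) = 26
J (Player 1): max(68, 27, 49) = 68
K (Player 1): max(43, 4, 84) = 84
I (Player 2): min(68, 84, 65) = 65
Root (Player 1): max(56, 26, 65) = 65
Player 1 picks the child with the highest value: I (value 65).

I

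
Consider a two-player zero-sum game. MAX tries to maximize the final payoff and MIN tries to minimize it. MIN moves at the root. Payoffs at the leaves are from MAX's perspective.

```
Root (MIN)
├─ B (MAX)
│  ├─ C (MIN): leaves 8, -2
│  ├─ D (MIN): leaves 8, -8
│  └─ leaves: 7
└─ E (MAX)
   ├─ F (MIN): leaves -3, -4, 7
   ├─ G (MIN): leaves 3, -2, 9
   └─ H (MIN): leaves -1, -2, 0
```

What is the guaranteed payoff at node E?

-2

F: min(-3, -4, 7) = -4
G: min(3, -2, 9) = -2
H: min(-1, -2, 0) = -2
E: max(-4, -2, -2) = -2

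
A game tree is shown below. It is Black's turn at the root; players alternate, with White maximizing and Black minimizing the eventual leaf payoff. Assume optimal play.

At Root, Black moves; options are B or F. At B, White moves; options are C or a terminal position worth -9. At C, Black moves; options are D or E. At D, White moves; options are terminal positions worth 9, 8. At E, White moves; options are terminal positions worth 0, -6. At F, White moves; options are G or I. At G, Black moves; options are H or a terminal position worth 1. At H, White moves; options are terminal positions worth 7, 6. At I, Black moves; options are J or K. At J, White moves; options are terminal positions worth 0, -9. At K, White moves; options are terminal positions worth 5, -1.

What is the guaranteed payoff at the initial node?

0

D (White): max(9, 8) = 9
E (White): max(0, -6) = 0
C (Black): min(9, 0) = 0
B (White): max(0, -9) = 0
H (White): max(7, 6) = 7
G (Black): min(7, 1) = 1
J (White): max(0, -9) = 0
K (White): max(5, -1) = 5
I (Black): min(0, 5) = 0
F (White): max(1, 0) = 1
Root (Black): min(0, 1) = 0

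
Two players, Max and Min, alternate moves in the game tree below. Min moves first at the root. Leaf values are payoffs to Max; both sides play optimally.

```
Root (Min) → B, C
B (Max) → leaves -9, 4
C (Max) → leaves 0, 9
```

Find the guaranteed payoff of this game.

B (Max): max(-9, 4) = 4
C (Max): max(0, 9) = 9
Root (Min): min(4, 9) = 4

4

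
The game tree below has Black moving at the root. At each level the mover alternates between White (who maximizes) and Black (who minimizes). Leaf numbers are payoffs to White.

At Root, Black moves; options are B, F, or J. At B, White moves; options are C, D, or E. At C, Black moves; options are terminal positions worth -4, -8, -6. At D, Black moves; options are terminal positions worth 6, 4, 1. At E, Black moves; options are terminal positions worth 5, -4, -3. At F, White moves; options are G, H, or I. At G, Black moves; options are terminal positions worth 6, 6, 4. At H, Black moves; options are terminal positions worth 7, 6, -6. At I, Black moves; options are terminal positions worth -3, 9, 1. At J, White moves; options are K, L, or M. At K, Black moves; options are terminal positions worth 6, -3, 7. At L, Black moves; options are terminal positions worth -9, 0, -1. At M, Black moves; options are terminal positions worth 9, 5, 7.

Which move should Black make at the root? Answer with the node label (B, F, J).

B

C (Black): min(-4, -8, -6) = -8
D (Black): min(6, 4, 1) = 1
E (Black): min(5, -4, -3) = -4
B (White): max(-8, 1, -4) = 1
G (Black): min(6, 6, 4) = 4
H (Black): min(7, 6, -6) = -6
I (Black): min(-3, 9, 1) = -3
F (White): max(4, -6, -3) = 4
K (Black): min(6, -3, 7) = -3
L (Black): min(-9, 0, -1) = -9
M (Black): min(9, 5, 7) = 5
J (White): max(-3, -9, 5) = 5
Root (Black): min(1, 4, 5) = 1
Black picks the child with the lowest value: B (value 1).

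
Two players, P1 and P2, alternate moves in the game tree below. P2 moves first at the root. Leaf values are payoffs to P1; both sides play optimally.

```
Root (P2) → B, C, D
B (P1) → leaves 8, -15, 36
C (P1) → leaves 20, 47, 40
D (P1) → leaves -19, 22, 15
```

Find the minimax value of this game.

B (P1): max(8, -15, 36) = 36
C (P1): max(20, 47, 40) = 47
D (P1): max(-19, 22, 15) = 22
Root (P2): min(36, 47, 22) = 22

22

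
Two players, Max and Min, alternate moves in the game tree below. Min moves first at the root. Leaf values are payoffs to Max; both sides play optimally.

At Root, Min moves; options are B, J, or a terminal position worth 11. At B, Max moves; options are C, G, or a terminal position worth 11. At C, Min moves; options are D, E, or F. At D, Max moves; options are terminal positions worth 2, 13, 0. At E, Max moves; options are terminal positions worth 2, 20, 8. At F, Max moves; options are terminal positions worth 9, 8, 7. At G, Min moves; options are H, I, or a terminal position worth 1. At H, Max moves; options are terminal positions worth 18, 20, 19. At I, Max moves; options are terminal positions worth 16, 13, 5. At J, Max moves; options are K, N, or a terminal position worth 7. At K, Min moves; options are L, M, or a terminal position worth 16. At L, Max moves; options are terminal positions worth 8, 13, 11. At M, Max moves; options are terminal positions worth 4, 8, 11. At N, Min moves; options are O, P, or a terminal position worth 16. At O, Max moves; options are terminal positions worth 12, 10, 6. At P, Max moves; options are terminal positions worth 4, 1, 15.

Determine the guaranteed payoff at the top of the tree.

D (Max): max(2, 13, 0) = 13
E (Max): max(2, 20, 8) = 20
F (Max): max(9, 8, 7) = 9
C (Min): min(13, 20, 9) = 9
H (Max): max(18, 20, 19) = 20
I (Max): max(16, 13, 5) = 16
G (Min): min(20, 16, 1) = 1
B (Max): max(9, 1, 11) = 11
L (Max): max(8, 13, 11) = 13
M (Max): max(4, 8, 11) = 11
K (Min): min(13, 11, 16) = 11
O (Max): max(12, 10, 6) = 12
P (Max): max(4, 1, 15) = 15
N (Min): min(12, 15, 16) = 12
J (Max): max(11, 12, 7) = 12
Root (Min): min(11, 12, 11) = 11

11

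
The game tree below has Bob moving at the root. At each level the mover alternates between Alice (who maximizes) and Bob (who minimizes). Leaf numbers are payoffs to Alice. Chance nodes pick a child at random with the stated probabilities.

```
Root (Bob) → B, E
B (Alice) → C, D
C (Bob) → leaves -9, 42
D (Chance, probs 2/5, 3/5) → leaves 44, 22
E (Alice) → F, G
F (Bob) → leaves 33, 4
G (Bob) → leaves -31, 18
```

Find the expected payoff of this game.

C (Bob): min(-9, 42) = -9
D (Chance): 2/5·44 + 3/5·22 = 30.8
B (Alice): max(-9, 30.8) = 30.8
F (Bob): min(33, 4) = 4
G (Bob): min(-31, 18) = -31
E (Alice): max(4, -31) = 4
Root (Bob): min(30.8, 4) = 4

4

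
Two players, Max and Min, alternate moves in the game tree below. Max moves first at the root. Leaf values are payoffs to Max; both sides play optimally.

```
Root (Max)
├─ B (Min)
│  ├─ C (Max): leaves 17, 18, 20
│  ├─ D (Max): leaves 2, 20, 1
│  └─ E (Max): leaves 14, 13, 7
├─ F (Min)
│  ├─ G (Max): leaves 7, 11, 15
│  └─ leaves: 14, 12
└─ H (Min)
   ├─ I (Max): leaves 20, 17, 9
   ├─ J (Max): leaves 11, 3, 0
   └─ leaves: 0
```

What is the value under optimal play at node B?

14

C: max(17, 18, 20) = 20
D: max(2, 20, 1) = 20
E: max(14, 13, 7) = 14
B: min(20, 20, 14) = 14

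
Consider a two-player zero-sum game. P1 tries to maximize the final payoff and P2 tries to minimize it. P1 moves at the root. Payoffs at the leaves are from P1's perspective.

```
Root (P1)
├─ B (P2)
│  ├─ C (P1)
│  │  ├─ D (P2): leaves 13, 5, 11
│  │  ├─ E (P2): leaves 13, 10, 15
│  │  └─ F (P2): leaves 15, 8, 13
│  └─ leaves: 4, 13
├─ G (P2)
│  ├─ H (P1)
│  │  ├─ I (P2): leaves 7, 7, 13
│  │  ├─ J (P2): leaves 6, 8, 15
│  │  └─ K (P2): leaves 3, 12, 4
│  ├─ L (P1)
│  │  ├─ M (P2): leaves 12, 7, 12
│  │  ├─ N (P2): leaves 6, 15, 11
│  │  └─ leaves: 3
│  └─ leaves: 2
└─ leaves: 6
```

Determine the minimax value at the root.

D (P2): min(13, 5, 11) = 5
E (P2): min(13, 10, 15) = 10
F (P2): min(15, 8, 13) = 8
C (P1): max(5, 10, 8) = 10
B (P2): min(10, 4, 13) = 4
I (P2): min(7, 7, 13) = 7
J (P2): min(6, 8, 15) = 6
K (P2): min(3, 12, 4) = 3
H (P1): max(7, 6, 3) = 7
M (P2): min(12, 7, 12) = 7
N (P2): min(6, 15, 11) = 6
L (P1): max(7, 6, 3) = 7
G (P2): min(7, 7, 2) = 2
Root (P1): max(4, 2, 6) = 6

6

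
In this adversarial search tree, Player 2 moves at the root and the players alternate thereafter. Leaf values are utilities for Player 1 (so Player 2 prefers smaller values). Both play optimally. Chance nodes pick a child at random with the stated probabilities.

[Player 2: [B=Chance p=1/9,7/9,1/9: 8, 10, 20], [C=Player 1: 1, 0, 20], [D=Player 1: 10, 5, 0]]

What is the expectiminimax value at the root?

10

B (Chance): 1/9·8 + 7/9·10 + 1/9·20 = 10.89
C (Player 1): max(1, 0, 20) = 20
D (Player 1): max(10, 5, 0) = 10
Root (Player 2): min(10.89, 20, 10) = 10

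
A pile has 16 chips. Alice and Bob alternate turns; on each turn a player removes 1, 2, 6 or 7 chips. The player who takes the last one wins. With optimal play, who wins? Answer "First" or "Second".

W/L table (W = player to move can force a win):
i:   0  1  2  3  4  5  6  7  8  9 10 11 12 13 14 15 16
     L  W  W  L  W  W  W  W  L  W  W  L  W  W  W  W  L
Position 16 is L, so the second player wins.

Second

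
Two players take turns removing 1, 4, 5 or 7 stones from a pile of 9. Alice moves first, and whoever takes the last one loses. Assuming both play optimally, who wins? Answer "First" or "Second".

Second

Mark each pile size as W (mover wins) or L (mover loses):
i:   0  1  2  3  4  5  6  7  8  9
     W  L  W  L  W  W  W  W  W  L
Position 9 is L, so the second player wins.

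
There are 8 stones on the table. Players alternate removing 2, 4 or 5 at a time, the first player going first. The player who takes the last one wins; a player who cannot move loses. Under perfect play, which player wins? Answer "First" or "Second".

Second

Positions where the player to move wins (W) vs loses (L):
i:   0  1  2  3  4  5  6  7  8
     L  L  W  W  W  W  W  L  L
Position 8 is L, so the second player wins.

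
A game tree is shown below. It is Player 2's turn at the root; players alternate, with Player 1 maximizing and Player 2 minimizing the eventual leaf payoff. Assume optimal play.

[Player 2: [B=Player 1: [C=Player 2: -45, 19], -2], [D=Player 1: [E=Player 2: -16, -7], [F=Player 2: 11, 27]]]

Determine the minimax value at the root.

C (Player 2): min(-45, 19) = -45
B (Player 1): max(-45, -2) = -2
E (Player 2): min(-16, -7) = -16
F (Player 2): min(11, 27) = 11
D (Player 1): max(-16, 11) = 11
Root (Player 2): min(-2, 11) = -2

-2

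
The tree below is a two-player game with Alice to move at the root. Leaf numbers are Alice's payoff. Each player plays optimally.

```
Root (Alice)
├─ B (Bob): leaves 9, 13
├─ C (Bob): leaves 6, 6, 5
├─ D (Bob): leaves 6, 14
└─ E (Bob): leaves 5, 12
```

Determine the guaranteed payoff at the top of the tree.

B (Bob): min(9, 13) = 9
C (Bob): min(6, 6, 5) = 5
D (Bob): min(6, 14) = 6
E (Bob): min(5, 12) = 5
Root (Alice): max(9, 5, 6, 5) = 9

9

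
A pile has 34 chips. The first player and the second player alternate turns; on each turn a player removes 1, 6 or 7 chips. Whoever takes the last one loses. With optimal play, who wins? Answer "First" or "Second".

Compute winning (W) and losing (L) positions by backward induction:
i:   0  1  2  3  4  5  6  7  8  9 10 11 12 13 14 15 16 17 18 19 20 21 22 23 24 25 26 27 28 29 30 31 32 33 34
     W  L  W  L  W  L  W  W  W  W  W  W  W  L  W  L  W  L  W  W  W  W  W  W  W  L  W  L  W  L  W  W  W  W  W
Position 34 is W, so the first player wins.

First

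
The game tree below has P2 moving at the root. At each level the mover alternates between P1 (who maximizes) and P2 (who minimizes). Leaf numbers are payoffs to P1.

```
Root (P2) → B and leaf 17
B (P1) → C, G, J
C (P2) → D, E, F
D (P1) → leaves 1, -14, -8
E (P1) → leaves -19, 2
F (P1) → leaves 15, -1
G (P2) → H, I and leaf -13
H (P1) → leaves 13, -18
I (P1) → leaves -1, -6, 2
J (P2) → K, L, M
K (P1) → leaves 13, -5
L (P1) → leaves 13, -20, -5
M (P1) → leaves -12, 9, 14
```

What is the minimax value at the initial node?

13

D (P1): max(1, -14, -8) = 1
E (P1): max(-19, 2) = 2
F (P1): max(15, -1) = 15
C (P2): min(1, 2, 15) = 1
H (P1): max(13, -18) = 13
I (P1): max(-1, -6, 2) = 2
G (P2): min(13, 2, -13) = -13
K (P1): max(13, -5) = 13
L (P1): max(13, -20, -5) = 13
M (P1): max(-12, 9, 14) = 14
J (P2): min(13, 13, 14) = 13
B (P1): max(1, -13, 13) = 13
Root (P2): min(13, 17) = 13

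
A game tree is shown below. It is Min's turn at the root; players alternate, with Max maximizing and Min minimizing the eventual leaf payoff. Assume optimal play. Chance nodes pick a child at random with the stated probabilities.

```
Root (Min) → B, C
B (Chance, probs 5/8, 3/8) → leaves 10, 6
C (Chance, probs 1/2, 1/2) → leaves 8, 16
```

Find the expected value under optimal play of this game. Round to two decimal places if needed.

8.5

B (Chance): 5/8·10 + 3/8·6 = 8.5
C (Chance): 1/2·8 + 1/2·16 = 12
Root (Min): min(8.5, 12) = 8.5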